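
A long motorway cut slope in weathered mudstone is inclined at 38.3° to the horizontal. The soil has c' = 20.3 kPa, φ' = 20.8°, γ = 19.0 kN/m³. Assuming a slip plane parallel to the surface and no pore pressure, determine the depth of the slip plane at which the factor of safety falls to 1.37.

Setting FS = 1.37 in FS = [c' + γz cos²β tanφ'] / [γz sinβ cosβ] and solving for z:
z = c' / [γ cosβ (FS·sinβ − cosβ·tanφ')]
  = 20.3 / [19.0·cos38.3°·(1.37·sin38.3° − cos38.3°·tan20.8°)]
  = 20.3 / [19.0·0.7848·(1.37·0.6198 − 0.7848·0.3799)]
  = 20.3 / 8.2157 = 2.471 m

z = 2.47 m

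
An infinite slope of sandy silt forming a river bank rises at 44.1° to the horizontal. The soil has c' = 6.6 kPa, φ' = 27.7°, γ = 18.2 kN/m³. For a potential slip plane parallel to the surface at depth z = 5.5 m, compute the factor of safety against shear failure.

FS = 0.67

For an infinite slope with a slip plane parallel to the surface (no pore pressure): FS = [c' + γz cos²β tanφ'] / [γz sinβ cosβ].
γz = 18.2·5.5 = 100.10 kN/m²
Numerator = 6.6 + 100.10·cos²44.1°·tan27.7° = 6.6 + 100.10·0.5157·0.5250 = 33.702 kPa
Denominator = 100.10·sin44.1°·cos44.1° = 100.10·0.6959·0.7181 = 50.025 kPa
FS = 33.702 / 50.025 = 0.674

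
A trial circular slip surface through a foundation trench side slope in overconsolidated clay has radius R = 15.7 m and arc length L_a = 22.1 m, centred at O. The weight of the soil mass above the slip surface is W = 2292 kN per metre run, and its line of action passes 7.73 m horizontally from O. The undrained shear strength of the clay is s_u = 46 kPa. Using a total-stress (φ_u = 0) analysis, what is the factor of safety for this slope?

FS = 0.90

Taking moments about the centre O, the resisting moment is provided by the undrained shear strength acting along the arc:
M_R = s_u·L_a·R = 46·22.10·15.7 = 15960.6 kN·m/m
M_D = W·d = 2292·7.73 = 17717.2 kN·m/m
FS = M_R / M_D = 15960.6 / 17717.2 = 0.901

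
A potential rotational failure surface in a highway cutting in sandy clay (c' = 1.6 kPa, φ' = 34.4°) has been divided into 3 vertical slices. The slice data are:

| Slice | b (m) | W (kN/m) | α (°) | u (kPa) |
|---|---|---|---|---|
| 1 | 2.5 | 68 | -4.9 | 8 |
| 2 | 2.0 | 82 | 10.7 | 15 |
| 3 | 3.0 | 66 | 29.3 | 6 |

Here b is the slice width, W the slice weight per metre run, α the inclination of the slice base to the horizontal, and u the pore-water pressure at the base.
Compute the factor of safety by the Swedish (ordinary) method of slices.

FS = 2.52

Ordinary method of slices: FS = Σ[c'·Δl_i + (W_i cosα_i − u_i·Δl_i)·tanφ'] / Σ W_i sinα_i, with Δl_i = b_i / cosα_i.
Slice 1: Δl = 2.5/cos(-4.9°) = 2.509 m; N'_1 = 68·cos(-4.9°) − 8·2.509 = 47.7; c'Δl = 4.01; W sinα = -5.8
Slice 2: Δl = 2.0/cos10.7° = 2.035 m; N'_2 = 82·cos10.7° − 15·2.035 = 50.0; c'Δl = 3.26; W sinα = 15.2
Slice 3: Δl = 3.0/cos29.3° = 3.440 m; N'_3 = 66·cos29.3° − 6·3.440 = 36.9; c'Δl = 5.50; W sinα = 32.3
Σc'Δl = 12.8 kN/m; ΣN' = 134.6 kN/m; ΣW sinα = 41.7 kN/m
Resisting = 12.8 + 134.6·tan34.4° = 12.8 + 92.2 = 105.0 kN/m
FS = 105.0 / 41.7 = 2.516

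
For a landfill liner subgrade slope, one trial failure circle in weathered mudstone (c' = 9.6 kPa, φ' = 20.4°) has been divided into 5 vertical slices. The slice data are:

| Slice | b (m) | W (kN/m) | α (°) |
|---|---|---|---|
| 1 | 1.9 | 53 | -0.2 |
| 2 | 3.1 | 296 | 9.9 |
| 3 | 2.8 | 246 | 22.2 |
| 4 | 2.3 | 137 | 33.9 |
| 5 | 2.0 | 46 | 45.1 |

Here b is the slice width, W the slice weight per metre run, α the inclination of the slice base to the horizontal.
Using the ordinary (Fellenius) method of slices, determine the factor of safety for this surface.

FS = 1.58

Ordinary method of slices: FS = Σ[c'·Δl_i + (W_i cosα_i)·tanφ'] / Σ W_i sinα_i, with Δl_i = b_i / cosα_i.
Slice 1: Δl = 1.9/cos(-0.2°) = 1.900 m; N'_1 = 53·cos(-0.2°) = 53.0; c'Δl = 18.24; W sinα = -0.2
Slice 2: Δl = 3.1/cos9.9° = 3.147 m; N'_2 = 296·cos9.9° = 291.6; c'Δl = 30.21; W sinα = 50.9
Slice 3: Δl = 2.8/cos22.2° = 3.024 m; N'_3 = 246·cos22.2° = 227.8; c'Δl = 29.03; W sinα = 92.9
Slice 4: Δl = 2.3/cos33.9° = 2.771 m; N'_4 = 137·cos33.9° = 113.7; c'Δl = 26.60; W sinα = 76.4
Slice 5: Δl = 2.0/cos45.1° = 2.833 m; N'_5 = 46·cos45.1° = 32.5; c'Δl = 27.20; W sinα = 32.6
Σc'Δl = 131.3 kN/m; ΣN' = 718.5 kN/m; ΣW sinα = 252.6 kN/m
Resisting = 131.3 + 718.5·tan20.4° = 131.3 + 267.2 = 398.5 kN/m
FS = 398.5 / 252.6 = 1.577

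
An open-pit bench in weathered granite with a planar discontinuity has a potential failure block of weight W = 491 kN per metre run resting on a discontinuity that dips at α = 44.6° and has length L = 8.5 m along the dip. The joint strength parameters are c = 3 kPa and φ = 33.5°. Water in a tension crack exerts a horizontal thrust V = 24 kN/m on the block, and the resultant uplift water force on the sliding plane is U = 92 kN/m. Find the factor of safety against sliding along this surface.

Resolving the block weight along and normal to the plane and applying the Mohr–Coulomb strength on the joint:
N' = W cosα − U − V sinα = 491·cos44.6° − 92 − 24·sin44.6° = 240.8 kN/m
Driving force T = W sinα + V cosα = 491·sin44.6° + 24·cos44.6° = 361.8 kN/m
Resisting force R = c·L + N'·tanφ = 3·8.5 + 240.8·tan33.5° = 25.5 + 159.4 = 184.9 kN/m
FS = R / T = 184.9 / 361.8 = 0.511

FS = 0.51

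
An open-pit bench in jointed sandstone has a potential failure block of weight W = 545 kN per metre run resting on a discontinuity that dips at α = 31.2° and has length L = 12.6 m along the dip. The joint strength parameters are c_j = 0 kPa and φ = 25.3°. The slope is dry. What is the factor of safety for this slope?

Resolving the block weight along and normal to the plane and applying the Mohr–Coulomb strength on the joint:
N' = W cosα = 545·cos31.2° = 466.2 kN/m
Driving force T = W sinα = 545·sin31.2° = 282.3 kN/m
Resisting force R = c_j·L + N'·tanφ = 0·12.6 + 466.2·tan25.3° = 0.0 + 220.4 = 220.4 kN/m
FS = R / T = 220.4 / 282.3 = 0.781

FS = 0.78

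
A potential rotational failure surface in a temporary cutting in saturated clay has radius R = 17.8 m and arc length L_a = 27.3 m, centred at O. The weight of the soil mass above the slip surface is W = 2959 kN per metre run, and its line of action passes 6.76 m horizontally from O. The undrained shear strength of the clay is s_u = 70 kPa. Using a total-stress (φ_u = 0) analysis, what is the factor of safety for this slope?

Taking moments about the centre O, the resisting moment is provided by the undrained shear strength acting along the arc:
M_R = s_u·L_a·R = 70·27.30·17.8 = 34015.8 kN·m/m
M_D = W·d = 2959·6.76 = 20002.8 kN·m/m
FS = M_R / M_D = 34015.8 / 20002.8 = 1.701

FS = 1.70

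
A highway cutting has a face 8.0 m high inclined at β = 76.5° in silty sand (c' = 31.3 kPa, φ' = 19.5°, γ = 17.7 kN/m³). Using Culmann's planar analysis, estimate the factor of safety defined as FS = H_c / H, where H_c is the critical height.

FS = 1.78

H_c = (4c'/γ) · sinβ cosφ' / [1 − cos(β − φ')]
    = (4·31.3/17.7) · sin76.5°·cos19.5° / [1 − cos57.0°]
    = 7.073 · 0.9166 / 0.4554 = 14.24 m
FS = H_c / H = 14.24 / 8.0 = 1.780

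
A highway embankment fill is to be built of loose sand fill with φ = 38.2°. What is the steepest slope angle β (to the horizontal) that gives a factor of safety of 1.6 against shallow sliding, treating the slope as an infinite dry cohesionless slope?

For an infinite dry cohesionless slope FS = tanφ/tanβ, so tanβ = tanφ / FS.
tanβ = tan38.2° / 1.6 = 0.7869 / 1.6 = 0.4918
β = arctan(0.4918) = 26.19°

β = 26.2°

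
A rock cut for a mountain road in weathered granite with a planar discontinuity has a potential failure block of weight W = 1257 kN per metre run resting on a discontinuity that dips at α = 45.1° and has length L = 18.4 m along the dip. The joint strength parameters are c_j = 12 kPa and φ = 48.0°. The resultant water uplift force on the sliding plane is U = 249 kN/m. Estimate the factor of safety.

Resolving the block weight along and normal to the plane and applying the Mohr–Coulomb strength on the joint:
N' = W cosα − U = 1257·cos45.1° − 249 = 638.3 kN/m
Driving force T = W sinα = 1257·sin45.1° = 890.4 kN/m
Resisting force R = c_j·L + N'·tanφ = 12·18.4 + 638.3·tan48.0° = 220.8 + 708.9 = 929.7 kN/m
FS = R / T = 929.7 / 890.4 = 1.044

FS = 1.04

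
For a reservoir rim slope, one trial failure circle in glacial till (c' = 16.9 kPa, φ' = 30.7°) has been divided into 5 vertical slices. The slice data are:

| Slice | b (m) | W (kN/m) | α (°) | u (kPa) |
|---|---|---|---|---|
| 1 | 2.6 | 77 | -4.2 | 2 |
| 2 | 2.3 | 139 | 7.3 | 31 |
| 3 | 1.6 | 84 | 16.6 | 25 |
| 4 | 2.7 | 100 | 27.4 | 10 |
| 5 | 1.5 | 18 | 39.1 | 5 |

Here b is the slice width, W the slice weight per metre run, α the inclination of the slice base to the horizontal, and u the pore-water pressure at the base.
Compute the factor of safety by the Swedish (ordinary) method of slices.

FS = 3.61

Ordinary method of slices: FS = Σ[c'·Δl_i + (W_i cosα_i − u_i·Δl_i)·tanφ'] / Σ W_i sinα_i, with Δl_i = b_i / cosα_i.
Slice 1: Δl = 2.6/cos(-4.2°) = 2.607 m; N'_1 = 77·cos(-4.2°) − 2·2.607 = 71.6; c'Δl = 44.06; W sinα = -5.6
Slice 2: Δl = 2.3/cos7.3° = 2.319 m; N'_2 = 139·cos7.3° − 31·2.319 = 66.0; c'Δl = 39.19; W sinα = 17.7
Slice 3: Δl = 1.6/cos16.6° = 1.670 m; N'_3 = 84·cos16.6° − 25·1.670 = 38.8; c'Δl = 28.22; W sinα = 24.0
Slice 4: Δl = 2.7/cos27.4° = 3.041 m; N'_4 = 100·cos27.4° − 10·3.041 = 58.4; c'Δl = 51.40; W sinα = 46.0
Slice 5: Δl = 1.5/cos39.1° = 1.933 m; N'_5 = 18·cos39.1° − 5·1.933 = 4.3; c'Δl = 32.67; W sinα = 11.4
Σc'Δl = 195.5 kN/m; ΣN' = 239.0 kN/m; ΣW sinα = 93.4 kN/m
Resisting = 195.5 + 239.0·tan30.7° = 195.5 + 141.9 = 337.4 kN/m
FS = 337.4 / 93.4 = 3.613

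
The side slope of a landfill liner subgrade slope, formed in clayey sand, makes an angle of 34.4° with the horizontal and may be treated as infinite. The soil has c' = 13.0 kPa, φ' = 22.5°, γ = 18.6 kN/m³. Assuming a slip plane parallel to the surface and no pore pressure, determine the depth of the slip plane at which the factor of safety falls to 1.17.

z = 2.65 m

Setting FS = 1.17 in FS = [c' + γz cos²β tanφ'] / [γz sinβ cosβ] and solving for z:
z = c' / [γ cosβ (FS·sinβ − cosβ·tanφ')]
  = 13.0 / [18.6·cos34.4°·(1.17·sin34.4° − cos34.4°·tan22.5°)]
  = 13.0 / [18.6·0.8251·(1.17·0.5650 − 0.8251·0.4142)]
  = 13.0 / 4.8994 = 2.653 m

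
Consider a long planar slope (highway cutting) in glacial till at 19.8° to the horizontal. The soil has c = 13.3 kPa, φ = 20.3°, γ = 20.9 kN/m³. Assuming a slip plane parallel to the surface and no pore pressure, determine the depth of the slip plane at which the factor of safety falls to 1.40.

z = 5.36 m

Setting FS = 1.40 in FS = [c + γz cos²β tanφ] / [γz sinβ cosβ] and solving for z:
z = c / [γ cosβ (FS·sinβ − cosβ·tanφ)]
  = 13.3 / [20.9·cos19.8°·(1.40·sin19.8° − cos19.8°·tan20.3°)]
  = 13.3 / [20.9·0.9409·(1.40·0.3387 − 0.9409·0.3699)]
  = 13.3 / 2.4815 = 5.360 m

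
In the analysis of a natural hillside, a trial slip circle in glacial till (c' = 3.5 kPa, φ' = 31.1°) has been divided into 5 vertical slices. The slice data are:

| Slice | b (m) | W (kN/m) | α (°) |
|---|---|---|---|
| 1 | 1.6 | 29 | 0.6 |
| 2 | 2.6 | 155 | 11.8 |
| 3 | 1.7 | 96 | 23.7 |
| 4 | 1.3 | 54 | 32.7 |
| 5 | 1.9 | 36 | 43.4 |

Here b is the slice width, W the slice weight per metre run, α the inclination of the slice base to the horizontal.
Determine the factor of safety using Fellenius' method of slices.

Ordinary method of slices: FS = Σ[c'·Δl_i + (W_i cosα_i)·tanφ'] / Σ W_i sinα_i, with Δl_i = b_i / cosα_i.
Slice 1: Δl = 1.6/cos0.6° = 1.600 m; N'_1 = 29·cos0.6° = 29.0; c'Δl = 5.60; W sinα = 0.3
Slice 2: Δl = 2.6/cos11.8° = 2.656 m; N'_2 = 155·cos11.8° = 151.7; c'Δl = 9.30; W sinα = 31.7
Slice 3: Δl = 1.7/cos23.7° = 1.857 m; N'_3 = 96·cos23.7° = 87.9; c'Δl = 6.50; W sinα = 38.6
Slice 4: Δl = 1.3/cos32.7° = 1.545 m; N'_4 = 54·cos32.7° = 45.4; c'Δl = 5.41; W sinα = 29.2
Slice 5: Δl = 1.9/cos43.4° = 2.615 m; N'_5 = 36·cos43.4° = 26.2; c'Δl = 9.15; W sinα = 24.7
Σc'Δl = 36.0 kN/m; ΣN' = 340.2 kN/m; ΣW sinα = 124.5 kN/m
Resisting = 36.0 + 340.2·tan31.1° = 36.0 + 205.2 = 241.2 kN/m
FS = 241.2 / 124.5 = 1.937

FS = 1.94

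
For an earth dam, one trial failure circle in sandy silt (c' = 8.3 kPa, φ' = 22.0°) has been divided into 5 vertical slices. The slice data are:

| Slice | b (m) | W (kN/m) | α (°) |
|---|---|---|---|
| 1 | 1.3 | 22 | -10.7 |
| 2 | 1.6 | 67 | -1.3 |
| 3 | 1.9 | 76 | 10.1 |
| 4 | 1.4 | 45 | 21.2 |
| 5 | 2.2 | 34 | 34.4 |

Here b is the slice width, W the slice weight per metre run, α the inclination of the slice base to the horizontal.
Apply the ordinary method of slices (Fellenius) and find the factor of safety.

FS = 3.92

Ordinary method of slices: FS = Σ[c'·Δl_i + (W_i cosα_i)·tanφ'] / Σ W_i sinα_i, with Δl_i = b_i / cosα_i.
Slice 1: Δl = 1.3/cos(-10.7°) = 1.323 m; N'_1 = 22·cos(-10.7°) = 21.6; c'Δl = 10.98; W sinα = -4.1
Slice 2: Δl = 1.6/cos(-1.3°) = 1.600 m; N'_2 = 67·cos(-1.3°) = 67.0; c'Δl = 13.28; W sinα = -1.5
Slice 3: Δl = 1.9/cos10.1° = 1.930 m; N'_3 = 76·cos10.1° = 74.8; c'Δl = 16.02; W sinα = 13.3
Slice 4: Δl = 1.4/cos21.2° = 1.502 m; N'_4 = 45·cos21.2° = 42.0; c'Δl = 12.46; W sinα = 16.3
Slice 5: Δl = 2.2/cos34.4° = 2.666 m; N'_5 = 34·cos34.4° = 28.1; c'Δl = 22.13; W sinα = 19.2
Σc'Δl = 74.9 kN/m; ΣN' = 233.4 kN/m; ΣW sinα = 43.2 kN/m
Resisting = 74.9 + 233.4·tan22.0° = 74.9 + 94.3 = 169.2 kN/m
FS = 169.2 / 43.2 = 3.916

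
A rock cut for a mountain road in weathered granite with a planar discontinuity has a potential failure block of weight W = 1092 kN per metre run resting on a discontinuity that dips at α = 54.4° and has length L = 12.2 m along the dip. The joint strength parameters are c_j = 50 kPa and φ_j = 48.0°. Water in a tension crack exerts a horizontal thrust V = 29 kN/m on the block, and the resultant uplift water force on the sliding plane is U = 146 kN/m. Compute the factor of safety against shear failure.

Resolving the block weight along and normal to the plane and applying the Mohr–Coulomb strength on the joint:
N' = W cosα − U − V sinα = 1092·cos54.4° − 146 − 29·sin54.4° = 466.1 kN/m
Driving force T = W sinα + V cosα = 1092·sin54.4° + 29·cos54.4° = 904.8 kN/m
Resisting force R = c_j·L + N'·tanφ_j = 50·12.2 + 466.1·tan48.0° = 610.0 + 517.7 = 1127.7 kN/m
FS = R / T = 1127.7 / 904.8 = 1.246

FS = 1.25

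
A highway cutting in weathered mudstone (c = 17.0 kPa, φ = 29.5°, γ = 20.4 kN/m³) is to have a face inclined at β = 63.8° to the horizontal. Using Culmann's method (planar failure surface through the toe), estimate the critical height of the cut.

H_c = 14.97 m

Culmann's analysis gives the critical failure plane at α_cr = (β + φ)/2 = (63.8 + 29.5)/2 = 46.6°, and the critical height
H_c = (4c/γ) · sinβ cosφ / [1 − cos(β − φ)]
    = (4·17.0/20.4) · sin63.8°·cos29.5° / [1 − cos(34.3°)]
    = 3.333 · 0.8973·0.8704 / [1 − 0.8261]
    = 3.333 · 0.7809 / 0.1739
    = 14.97 m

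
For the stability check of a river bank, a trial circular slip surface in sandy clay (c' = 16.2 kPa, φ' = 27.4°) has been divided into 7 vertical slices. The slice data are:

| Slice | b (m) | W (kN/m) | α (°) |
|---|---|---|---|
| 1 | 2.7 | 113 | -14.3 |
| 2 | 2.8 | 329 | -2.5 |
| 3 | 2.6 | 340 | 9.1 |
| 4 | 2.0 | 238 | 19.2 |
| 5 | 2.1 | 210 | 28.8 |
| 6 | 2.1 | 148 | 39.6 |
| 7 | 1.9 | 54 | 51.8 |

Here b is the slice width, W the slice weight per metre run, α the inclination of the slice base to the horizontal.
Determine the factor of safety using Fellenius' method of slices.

Ordinary method of slices: FS = Σ[c'·Δl_i + (W_i cosα_i)·tanφ'] / Σ W_i sinα_i, with Δl_i = b_i / cosα_i.
Slice 1: Δl = 2.7/cos(-14.3°) = 2.786 m; N'_1 = 113·cos(-14.3°) = 109.5; c'Δl = 45.14; W sinα = -27.9
Slice 2: Δl = 2.8/cos(-2.5°) = 2.803 m; N'_2 = 329·cos(-2.5°) = 328.7; c'Δl = 45.40; W sinα = -14.4
Slice 3: Δl = 2.6/cos9.1° = 2.633 m; N'_3 = 340·cos9.1° = 335.7; c'Δl = 42.66; W sinα = 53.8
Slice 4: Δl = 2.0/cos19.2° = 2.118 m; N'_4 = 238·cos19.2° = 224.8; c'Δl = 34.31; W sinα = 78.3
Slice 5: Δl = 2.1/cos28.8° = 2.396 m; N'_5 = 210·cos28.8° = 184.0; c'Δl = 38.82; W sinα = 101.2
Slice 6: Δl = 2.1/cos39.6° = 2.725 m; N'_6 = 148·cos39.6° = 114.0; c'Δl = 44.15; W sinα = 94.3
Slice 7: Δl = 1.9/cos51.8° = 3.072 m; N'_7 = 54·cos51.8° = 33.4; c'Δl = 49.77; W sinα = 42.4
Σc'Δl = 300.3 kN/m; ΣN' = 1330.1 kN/m; ΣW sinα = 327.7 kN/m
Resisting = 300.3 + 1330.1·tan27.4° = 300.3 + 689.5 = 989.7 kN/m
FS = 989.7 / 327.7 = 3.020

FS = 3.02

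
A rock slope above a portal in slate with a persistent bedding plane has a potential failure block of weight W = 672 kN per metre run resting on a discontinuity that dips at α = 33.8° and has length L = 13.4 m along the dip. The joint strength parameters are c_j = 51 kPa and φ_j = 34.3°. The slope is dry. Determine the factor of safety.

FS = 2.85

Resolving the block weight along and normal to the plane and applying the Mohr–Coulomb strength on the joint:
N' = W cosα = 672·cos33.8° = 558.4 kN/m
Driving force T = W sinα = 672·sin33.8° = 373.8 kN/m
Resisting force R = c_j·L + N'·tanφ_j = 51·13.4 + 558.4·tan34.3° = 683.4 + 380.9 = 1064.3 kN/m
FS = R / T = 1064.3 / 373.8 = 2.847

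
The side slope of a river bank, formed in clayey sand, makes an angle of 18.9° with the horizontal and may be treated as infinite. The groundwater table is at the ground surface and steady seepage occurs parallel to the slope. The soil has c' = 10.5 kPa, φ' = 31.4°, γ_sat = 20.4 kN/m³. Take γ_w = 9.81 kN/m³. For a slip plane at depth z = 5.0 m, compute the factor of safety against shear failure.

With seepage parallel to the slope and the water table at the surface, the effective normal stress on the slip plane uses the buoyant unit weight γ' = γ_sat − γ_w while the driving shear stress uses γ_sat:
FS = [c' + γ' z cos²β tanφ'] / [γ_sat z sinβ cosβ]
γ' = 20.4 − 9.81 = 10.59 kN/m³
Numerator = 10.5 + 10.59·5.0·cos²18.9°·tan31.4° = 10.5 + 10.59·5.0·0.8951·0.6104 = 39.430 kPa
Denominator = 20.4·5.0·sin18.9°·cos18.9° = 20.4·5.0·0.3239·0.9461 = 31.258 kPa
FS = 39.430 / 31.258 = 1.261

FS = 1.26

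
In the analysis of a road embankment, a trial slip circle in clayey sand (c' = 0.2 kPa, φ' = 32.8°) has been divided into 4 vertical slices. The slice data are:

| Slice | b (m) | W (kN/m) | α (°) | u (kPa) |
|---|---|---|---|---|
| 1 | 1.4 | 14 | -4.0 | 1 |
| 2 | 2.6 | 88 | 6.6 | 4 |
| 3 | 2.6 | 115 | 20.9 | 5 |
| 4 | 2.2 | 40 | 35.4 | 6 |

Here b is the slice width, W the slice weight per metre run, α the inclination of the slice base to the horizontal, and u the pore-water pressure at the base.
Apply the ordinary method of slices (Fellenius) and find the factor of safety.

FS = 1.78

Ordinary method of slices: FS = Σ[c'·Δl_i + (W_i cosα_i − u_i·Δl_i)·tanφ'] / Σ W_i sinα_i, with Δl_i = b_i / cosα_i.
Slice 1: Δl = 1.4/cos(-4.0°) = 1.403 m; N'_1 = 14·cos(-4.0°) − 1·1.403 = 12.6; c'Δl = 0.28; W sinα = -1.0
Slice 2: Δl = 2.6/cos6.6° = 2.617 m; N'_2 = 88·cos6.6° − 4·2.617 = 76.9; c'Δl = 0.52; W sinα = 10.1
Slice 3: Δl = 2.6/cos20.9° = 2.783 m; N'_3 = 115·cos20.9° − 5·2.783 = 93.5; c'Δl = 0.56; W sinα = 41.0
Slice 4: Δl = 2.2/cos35.4° = 2.699 m; N'_4 = 40·cos35.4° − 6·2.699 = 16.4; c'Δl = 0.54; W sinα = 23.2
Σc'Δl = 1.9 kN/m; ΣN' = 199.4 kN/m; ΣW sinα = 73.3 kN/m
Resisting = 1.9 + 199.4·tan32.8° = 1.9 + 128.5 = 130.4 kN/m
FS = 130.4 / 73.3 = 1.779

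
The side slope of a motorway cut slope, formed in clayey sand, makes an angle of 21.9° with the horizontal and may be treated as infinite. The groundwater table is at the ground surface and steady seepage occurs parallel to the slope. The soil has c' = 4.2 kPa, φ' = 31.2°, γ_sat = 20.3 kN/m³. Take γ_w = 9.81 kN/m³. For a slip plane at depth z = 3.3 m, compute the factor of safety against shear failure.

With seepage parallel to the slope and the water table at the surface, the effective normal stress on the slip plane uses the buoyant unit weight γ' = γ_sat − γ_w while the driving shear stress uses γ_sat:
FS = [c' + γ' z cos²β tanφ'] / [γ_sat z sinβ cosβ]
γ' = 20.3 − 9.81 = 10.49 kN/m³
Numerator = 4.2 + 10.49·3.3·cos²21.9°·tan31.2° = 4.2 + 10.49·3.3·0.8609·0.6056 = 22.248 kPa
Denominator = 20.3·3.3·sin21.9°·cos21.9° = 20.3·3.3·0.3730·0.9278 = 23.183 kPa
FS = 22.248 / 23.183 = 0.960

FS = 0.96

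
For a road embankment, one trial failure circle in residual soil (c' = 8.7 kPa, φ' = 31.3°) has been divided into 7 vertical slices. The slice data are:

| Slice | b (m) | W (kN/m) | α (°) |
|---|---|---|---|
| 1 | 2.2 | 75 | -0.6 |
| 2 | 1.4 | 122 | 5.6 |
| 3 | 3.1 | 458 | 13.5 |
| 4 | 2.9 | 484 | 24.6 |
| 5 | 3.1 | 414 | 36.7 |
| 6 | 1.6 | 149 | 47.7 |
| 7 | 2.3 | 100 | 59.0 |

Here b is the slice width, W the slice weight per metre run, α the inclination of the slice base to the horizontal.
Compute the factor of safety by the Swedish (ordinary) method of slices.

FS = 1.48

Ordinary method of slices: FS = Σ[c'·Δl_i + (W_i cosα_i)·tanφ'] / Σ W_i sinα_i, with Δl_i = b_i / cosα_i.
Slice 1: Δl = 2.2/cos(-0.6°) = 2.200 m; N'_1 = 75·cos(-0.6°) = 75.0; c'Δl = 19.14; W sinα = -0.8
Slice 2: Δl = 1.4/cos5.6° = 1.407 m; N'_2 = 122·cos5.6° = 121.4; c'Δl = 12.24; W sinα = 11.9
Slice 3: Δl = 3.1/cos13.5° = 3.188 m; N'_3 = 458·cos13.5° = 445.3; c'Δl = 27.74; W sinα = 106.9
Slice 4: Δl = 2.9/cos24.6° = 3.189 m; N'_4 = 484·cos24.6° = 440.1; c'Δl = 27.75; W sinα = 201.5
Slice 5: Δl = 3.1/cos36.7° = 3.866 m; N'_5 = 414·cos36.7° = 331.9; c'Δl = 33.64; W sinα = 247.4
Slice 6: Δl = 1.6/cos47.7° = 2.377 m; N'_6 = 149·cos47.7° = 100.3; c'Δl = 20.68; W sinα = 110.2
Slice 7: Δl = 2.3/cos59.0° = 4.466 m; N'_7 = 100·cos59.0° = 51.5; c'Δl = 38.85; W sinα = 85.7
Σc'Δl = 180.0 kN/m; ΣN' = 1565.5 kN/m; ΣW sinα = 762.9 kN/m
Resisting = 180.0 + 1565.5·tan31.3° = 180.0 + 951.9 = 1131.9 kN/m
FS = 1131.9 / 762.9 = 1.484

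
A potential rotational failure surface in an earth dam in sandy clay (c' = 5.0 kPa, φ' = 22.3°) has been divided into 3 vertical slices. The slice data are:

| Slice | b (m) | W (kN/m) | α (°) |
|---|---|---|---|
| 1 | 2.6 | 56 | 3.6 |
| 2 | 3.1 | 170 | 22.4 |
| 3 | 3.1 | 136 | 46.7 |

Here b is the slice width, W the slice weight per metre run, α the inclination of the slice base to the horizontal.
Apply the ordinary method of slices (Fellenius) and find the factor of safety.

Ordinary method of slices: FS = Σ[c'·Δl_i + (W_i cosα_i)·tanφ'] / Σ W_i sinα_i, with Δl_i = b_i / cosα_i.
Slice 1: Δl = 2.6/cos3.6° = 2.605 m; N'_1 = 56·cos3.6° = 55.9; c'Δl = 13.03; W sinα = 3.5
Slice 2: Δl = 3.1/cos22.4° = 3.353 m; N'_2 = 170·cos22.4° = 157.2; c'Δl = 16.76; W sinα = 64.8
Slice 3: Δl = 3.1/cos46.7° = 4.520 m; N'_3 = 136·cos46.7° = 93.3; c'Δl = 22.60; W sinα = 99.0
Σc'Δl = 52.4 kN/m; ΣN' = 306.3 kN/m; ΣW sinα = 167.3 kN/m
Resisting = 52.4 + 306.3·tan22.3° = 52.4 + 125.6 = 178.0 kN/m
FS = 178.0 / 167.3 = 1.064

FS = 1.06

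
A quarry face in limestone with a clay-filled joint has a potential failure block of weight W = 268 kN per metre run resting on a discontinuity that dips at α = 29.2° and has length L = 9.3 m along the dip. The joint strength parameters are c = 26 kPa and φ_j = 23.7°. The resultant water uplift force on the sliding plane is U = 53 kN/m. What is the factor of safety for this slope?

FS = 2.46

Resolving the block weight along and normal to the plane and applying the Mohr–Coulomb strength on the joint:
N' = W cosα − U = 268·cos29.2° − 53 = 180.9 kN/m
Driving force T = W sinα = 268·sin29.2° = 130.7 kN/m
Resisting force R = c·L + N'·tanφ_j = 26·9.3 + 180.9·tan23.7° = 241.8 + 79.4 = 321.2 kN/m
FS = R / T = 321.2 / 130.7 = 2.457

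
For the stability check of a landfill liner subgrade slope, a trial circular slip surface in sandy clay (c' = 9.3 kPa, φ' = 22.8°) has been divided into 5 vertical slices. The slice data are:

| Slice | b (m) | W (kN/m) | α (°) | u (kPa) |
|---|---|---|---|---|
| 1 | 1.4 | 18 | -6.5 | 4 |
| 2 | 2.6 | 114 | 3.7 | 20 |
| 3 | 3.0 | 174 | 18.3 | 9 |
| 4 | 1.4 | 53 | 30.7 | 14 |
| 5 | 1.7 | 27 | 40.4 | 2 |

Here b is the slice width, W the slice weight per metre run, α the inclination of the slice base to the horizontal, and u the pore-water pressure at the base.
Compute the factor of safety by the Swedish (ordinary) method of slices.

FS = 1.99

Ordinary method of slices: FS = Σ[c'·Δl_i + (W_i cosα_i − u_i·Δl_i)·tanφ'] / Σ W_i sinα_i, with Δl_i = b_i / cosα_i.
Slice 1: Δl = 1.4/cos(-6.5°) = 1.409 m; N'_1 = 18·cos(-6.5°) − 4·1.409 = 12.2; c'Δl = 13.10; W sinα = -2.0
Slice 2: Δl = 2.6/cos3.7° = 2.605 m; N'_2 = 114·cos3.7° − 20·2.605 = 61.7; c'Δl = 24.23; W sinα = 7.4
Slice 3: Δl = 3.0/cos18.3° = 3.160 m; N'_3 = 174·cos18.3° − 9·3.160 = 136.8; c'Δl = 29.39; W sinα = 54.6
Slice 4: Δl = 1.4/cos30.7° = 1.628 m; N'_4 = 53·cos30.7° − 14·1.628 = 22.8; c'Δl = 15.14; W sinα = 27.1
Slice 5: Δl = 1.7/cos40.4° = 2.232 m; N'_5 = 27·cos40.4° − 2·2.232 = 16.1; c'Δl = 20.76; W sinα = 17.5
Σc'Δl = 102.6 kN/m; ΣN' = 249.5 kN/m; ΣW sinα = 104.5 kN/m
Resisting = 102.6 + 249.5·tan22.8° = 102.6 + 104.9 = 207.5 kN/m
FS = 207.5 / 104.5 = 1.986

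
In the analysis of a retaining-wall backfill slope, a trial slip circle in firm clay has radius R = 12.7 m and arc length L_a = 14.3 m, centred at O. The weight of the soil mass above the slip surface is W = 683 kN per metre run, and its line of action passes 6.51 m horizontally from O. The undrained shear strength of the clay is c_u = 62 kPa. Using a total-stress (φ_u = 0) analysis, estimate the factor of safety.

FS = 2.53

Taking moments about the centre O, the resisting moment is provided by the undrained shear strength acting along the arc:
M_R = c_u·L_a·R = 62·14.30·12.7 = 11259.8 kN·m/m
M_D = W·d = 683·6.51 = 4446.3 kN·m/m
FS = M_R / M_D = 11259.8 / 4446.3 = 2.532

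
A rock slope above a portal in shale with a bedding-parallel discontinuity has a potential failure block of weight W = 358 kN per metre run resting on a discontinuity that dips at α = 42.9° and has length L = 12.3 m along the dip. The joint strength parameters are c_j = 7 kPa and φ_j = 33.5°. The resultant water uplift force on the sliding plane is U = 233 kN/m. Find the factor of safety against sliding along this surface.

Resolving the block weight along and normal to the plane and applying the Mohr–Coulomb strength on the joint:
N' = W cosα − U = 358·cos42.9° − 233 = 29.3 kN/m
Driving force T = W sinα = 358·sin42.9° = 243.7 kN/m
Resisting force R = c_j·L + N'·tanφ_j = 7·12.3 + 29.3·tan33.5° = 86.1 + 19.4 = 105.5 kN/m
FS = R / T = 105.5 / 243.7 = 0.433

FS = 0.43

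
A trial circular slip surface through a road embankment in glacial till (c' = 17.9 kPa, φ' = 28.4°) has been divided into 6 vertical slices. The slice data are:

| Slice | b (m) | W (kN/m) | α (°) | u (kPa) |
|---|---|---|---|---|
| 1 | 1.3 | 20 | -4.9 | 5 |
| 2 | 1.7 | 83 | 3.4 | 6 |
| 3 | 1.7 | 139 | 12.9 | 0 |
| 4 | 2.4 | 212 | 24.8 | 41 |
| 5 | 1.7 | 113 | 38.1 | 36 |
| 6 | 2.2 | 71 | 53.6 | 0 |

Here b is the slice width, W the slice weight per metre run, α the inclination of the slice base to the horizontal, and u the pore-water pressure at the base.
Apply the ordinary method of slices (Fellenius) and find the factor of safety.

FS = 1.73

Ordinary method of slices: FS = Σ[c'·Δl_i + (W_i cosα_i − u_i·Δl_i)·tanφ'] / Σ W_i sinα_i, with Δl_i = b_i / cosα_i.
Slice 1: Δl = 1.3/cos(-4.9°) = 1.305 m; N'_1 = 20·cos(-4.9°) − 5·1.305 = 13.4; c'Δl = 23.36; W sinα = -1.7
Slice 2: Δl = 1.7/cos3.4° = 1.703 m; N'_2 = 83·cos3.4° − 6·1.703 = 72.6; c'Δl = 30.48; W sinα = 4.9
Slice 3: Δl = 1.7/cos12.9° = 1.744 m; N'_3 = 139·cos12.9° − 0·1.744 = 135.5; c'Δl = 31.22; W sinα = 31.0
Slice 4: Δl = 2.4/cos24.8° = 2.644 m; N'_4 = 212·cos24.8° − 41·2.644 = 84.1; c'Δl = 47.32; W sinα = 88.9
Slice 5: Δl = 1.7/cos38.1° = 2.160 m; N'_5 = 113·cos38.1° − 36·2.160 = 11.2; c'Δl = 38.67; W sinα = 69.7
Slice 6: Δl = 2.2/cos53.6° = 3.707 m; N'_6 = 71·cos53.6° − 0·3.707 = 42.1; c'Δl = 66.36; W sinα = 57.1
Σc'Δl = 237.4 kN/m; ΣN' = 358.9 kN/m; ΣW sinα = 250.0 kN/m
Resisting = 237.4 + 358.9·tan28.4° = 237.4 + 194.0 = 431.5 kN/m
FS = 431.5 / 250.0 = 1.726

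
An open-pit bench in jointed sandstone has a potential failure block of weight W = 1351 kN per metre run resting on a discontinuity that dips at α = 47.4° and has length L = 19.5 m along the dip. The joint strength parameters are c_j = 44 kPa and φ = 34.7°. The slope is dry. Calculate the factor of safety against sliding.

Resolving the block weight along and normal to the plane and applying the Mohr–Coulomb strength on the joint:
N' = W cosα = 1351·cos47.4° = 914.5 kN/m
Driving force T = W sinα = 1351·sin47.4° = 994.5 kN/m
Resisting force R = c_j·L + N'·tanφ = 44·19.5 + 914.5·tan34.7° = 858.0 + 633.2 = 1491.2 kN/m
FS = R / T = 1491.2 / 994.5 = 1.499

FS = 1.50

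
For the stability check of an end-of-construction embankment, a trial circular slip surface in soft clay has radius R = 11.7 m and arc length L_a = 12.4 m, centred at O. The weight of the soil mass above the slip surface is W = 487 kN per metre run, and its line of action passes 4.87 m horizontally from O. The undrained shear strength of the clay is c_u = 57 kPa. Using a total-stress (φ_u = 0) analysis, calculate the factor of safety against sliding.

Taking moments about the centre O, the resisting moment is provided by the undrained shear strength acting along the arc:
M_R = c_u·L_a·R = 57·12.40·11.7 = 8269.6 kN·m/m
M_D = W·d = 487·4.87 = 2371.7 kN·m/m
FS = M_R / M_D = 8269.6 / 2371.7 = 3.487

FS = 3.49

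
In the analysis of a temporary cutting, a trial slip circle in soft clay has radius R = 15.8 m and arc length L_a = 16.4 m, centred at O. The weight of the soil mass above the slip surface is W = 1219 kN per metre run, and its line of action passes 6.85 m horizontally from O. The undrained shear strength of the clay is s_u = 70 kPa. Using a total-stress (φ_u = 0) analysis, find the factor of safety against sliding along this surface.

FS = 2.17

Taking moments about the centre O, the resisting moment is provided by the undrained shear strength acting along the arc:
M_R = s_u·L_a·R = 70·16.40·15.8 = 18138.4 kN·m/m
M_D = W·d = 1219·6.85 = 8350.1 kN·m/m
FS = M_R / M_D = 18138.4 / 8350.1 = 2.172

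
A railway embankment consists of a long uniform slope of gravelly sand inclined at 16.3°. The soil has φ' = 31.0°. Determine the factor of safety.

FS = 2.05

For a dry cohesionless infinite slope the factor of safety is FS = tanφ' / tanβ.
FS = tan31.0° / tan16.3° = 0.6009 / 0.2924 = 2.055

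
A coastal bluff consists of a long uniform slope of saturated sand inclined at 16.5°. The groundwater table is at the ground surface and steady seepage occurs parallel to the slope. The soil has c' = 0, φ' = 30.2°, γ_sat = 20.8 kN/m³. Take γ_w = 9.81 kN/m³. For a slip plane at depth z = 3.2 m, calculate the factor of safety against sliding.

With seepage parallel to the slope and the water table at the surface, the effective normal stress on the slip plane uses the buoyant unit weight γ' = γ_sat − γ_w while the driving shear stress uses γ_sat:
FS = [c' + γ' z cos²β tanφ'] / [γ_sat z sinβ cosβ]
(For c' = 0 this reduces to FS = (γ'/γ_sat)·tanφ'/tanβ.)
γ' = 20.8 − 9.81 = 10.99 kN/m³
Numerator = 0.0 + 10.99·3.2·cos²16.5°·tan30.2° = 0.0 + 10.99·3.2·0.9193·0.5820 = 18.817 kPa
Denominator = 20.8·3.2·sin16.5°·cos16.5° = 20.8·3.2·0.2840·0.9588 = 18.126 kPa
FS = 18.817 / 18.126 = 1.038

FS = 1.04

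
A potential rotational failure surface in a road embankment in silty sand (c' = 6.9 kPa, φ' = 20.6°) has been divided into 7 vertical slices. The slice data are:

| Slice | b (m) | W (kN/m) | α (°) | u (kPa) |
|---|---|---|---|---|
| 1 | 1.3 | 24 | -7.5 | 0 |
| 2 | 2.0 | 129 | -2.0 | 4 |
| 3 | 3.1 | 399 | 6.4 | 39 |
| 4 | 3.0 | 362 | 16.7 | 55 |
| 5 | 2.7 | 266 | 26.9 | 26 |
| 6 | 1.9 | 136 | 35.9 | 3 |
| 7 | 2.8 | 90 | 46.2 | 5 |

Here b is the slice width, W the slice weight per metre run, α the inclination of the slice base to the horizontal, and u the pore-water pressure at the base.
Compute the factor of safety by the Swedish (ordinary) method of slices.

FS = 1.15

Ordinary method of slices: FS = Σ[c'·Δl_i + (W_i cosα_i − u_i·Δl_i)·tanφ'] / Σ W_i sinα_i, with Δl_i = b_i / cosα_i.
Slice 1: Δl = 1.3/cos(-7.5°) = 1.311 m; N'_1 = 24·cos(-7.5°) − 0·1.311 = 23.8; c'Δl = 9.05; W sinα = -3.1
Slice 2: Δl = 2.0/cos(-2.0°) = 2.001 m; N'_2 = 129·cos(-2.0°) − 4·2.001 = 120.9; c'Δl = 13.81; W sinα = -4.5
Slice 3: Δl = 3.1/cos6.4° = 3.119 m; N'_3 = 399·cos6.4° − 39·3.119 = 274.9; c'Δl = 21.52; W sinα = 44.5
Slice 4: Δl = 3.0/cos16.7° = 3.132 m; N'_4 = 362·cos16.7° − 55·3.132 = 174.5; c'Δl = 21.61; W sinα = 104.0
Slice 5: Δl = 2.7/cos26.9° = 3.028 m; N'_5 = 266·cos26.9° − 26·3.028 = 158.5; c'Δl = 20.89; W sinα = 120.3
Slice 6: Δl = 1.9/cos35.9° = 2.346 m; N'_6 = 136·cos35.9° − 3·2.346 = 103.1; c'Δl = 16.18; W sinα = 79.7
Slice 7: Δl = 2.8/cos46.2° = 4.045 m; N'_7 = 90·cos46.2° − 5·4.045 = 42.1; c'Δl = 27.91; W sinα = 65.0
Σc'Δl = 131.0 kN/m; ΣN' = 897.7 kN/m; ΣW sinα = 405.9 kN/m
Resisting = 131.0 + 897.7·tan20.6° = 131.0 + 337.4 = 468.4 kN/m
FS = 468.4 / 405.9 = 1.154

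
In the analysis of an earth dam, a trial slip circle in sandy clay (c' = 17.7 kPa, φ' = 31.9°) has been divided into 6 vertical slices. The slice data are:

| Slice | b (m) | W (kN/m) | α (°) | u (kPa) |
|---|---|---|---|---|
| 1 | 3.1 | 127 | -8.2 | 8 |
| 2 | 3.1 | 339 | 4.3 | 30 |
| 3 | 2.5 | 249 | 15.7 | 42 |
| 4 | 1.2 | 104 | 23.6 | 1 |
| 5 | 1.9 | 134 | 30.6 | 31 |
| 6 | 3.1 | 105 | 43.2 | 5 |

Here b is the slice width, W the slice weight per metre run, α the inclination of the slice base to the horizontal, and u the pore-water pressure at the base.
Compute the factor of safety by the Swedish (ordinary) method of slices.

Ordinary method of slices: FS = Σ[c'·Δl_i + (W_i cosα_i − u_i·Δl_i)·tanφ'] / Σ W_i sinα_i, with Δl_i = b_i / cosα_i.
Slice 1: Δl = 3.1/cos(-8.2°) = 3.132 m; N'_1 = 127·cos(-8.2°) − 8·3.132 = 100.6; c'Δl = 55.44; W sinα = -18.1
Slice 2: Δl = 3.1/cos4.3° = 3.109 m; N'_2 = 339·cos4.3° − 30·3.109 = 244.8; c'Δl = 55.02; W sinα = 25.4
Slice 3: Δl = 2.5/cos15.7° = 2.597 m; N'_3 = 249·cos15.7° − 42·2.597 = 130.6; c'Δl = 45.96; W sinα = 67.4
Slice 4: Δl = 1.2/cos23.6° = 1.310 m; N'_4 = 104·cos23.6° − 1·1.310 = 94.0; c'Δl = 23.18; W sinα = 41.6
Slice 5: Δl = 1.9/cos30.6° = 2.207 m; N'_5 = 134·cos30.6° − 31·2.207 = 46.9; c'Δl = 39.07; W sinα = 68.2
Slice 6: Δl = 3.1/cos43.2° = 4.253 m; N'_6 = 105·cos43.2° − 5·4.253 = 55.3; c'Δl = 75.27; W sinα = 71.9
Σc'Δl = 293.9 kN/m; ΣN' = 672.3 kN/m; ΣW sinα = 256.4 kN/m
Resisting = 293.9 + 672.3·tan31.9° = 293.9 + 418.4 = 712.4 kN/m
FS = 712.4 / 256.4 = 2.778

FS = 2.78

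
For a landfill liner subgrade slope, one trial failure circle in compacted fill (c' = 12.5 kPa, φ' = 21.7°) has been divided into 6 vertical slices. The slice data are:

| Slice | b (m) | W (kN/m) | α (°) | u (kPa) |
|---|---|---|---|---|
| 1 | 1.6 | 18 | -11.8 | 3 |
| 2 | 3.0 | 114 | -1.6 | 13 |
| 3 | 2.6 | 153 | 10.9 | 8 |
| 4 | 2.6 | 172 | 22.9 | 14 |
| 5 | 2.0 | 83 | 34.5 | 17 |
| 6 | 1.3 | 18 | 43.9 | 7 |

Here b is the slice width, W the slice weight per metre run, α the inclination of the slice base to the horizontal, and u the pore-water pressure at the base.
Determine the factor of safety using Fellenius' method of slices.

FS = 2.18

Ordinary method of slices: FS = Σ[c'·Δl_i + (W_i cosα_i − u_i·Δl_i)·tanφ'] / Σ W_i sinα_i, with Δl_i = b_i / cosα_i.
Slice 1: Δl = 1.6/cos(-11.8°) = 1.635 m; N'_1 = 18·cos(-11.8°) − 3·1.635 = 12.7; c'Δl = 20.43; W sinα = -3.7
Slice 2: Δl = 3.0/cos(-1.6°) = 3.001 m; N'_2 = 114·cos(-1.6°) − 13·3.001 = 74.9; c'Δl = 37.51; W sinα = -3.2
Slice 3: Δl = 2.6/cos10.9° = 2.648 m; N'_3 = 153·cos10.9° − 8·2.648 = 129.1; c'Δl = 33.10; W sinα = 28.9
Slice 4: Δl = 2.6/cos22.9° = 2.822 m; N'_4 = 172·cos22.9° − 14·2.822 = 118.9; c'Δl = 35.28; W sinα = 66.9
Slice 5: Δl = 2.0/cos34.5° = 2.427 m; N'_5 = 83·cos34.5° − 17·2.427 = 27.1; c'Δl = 30.34; W sinα = 47.0
Slice 6: Δl = 1.3/cos43.9° = 1.804 m; N'_6 = 18·cos43.9° − 7·1.804 = 0.3; c'Δl = 22.55; W sinα = 12.5
Σc'Δl = 179.2 kN/m; ΣN' = 363.1 kN/m; ΣW sinα = 148.5 kN/m
Resisting = 179.2 + 363.1·tan21.7° = 179.2 + 144.5 = 323.7 kN/m
FS = 323.7 / 148.5 = 2.180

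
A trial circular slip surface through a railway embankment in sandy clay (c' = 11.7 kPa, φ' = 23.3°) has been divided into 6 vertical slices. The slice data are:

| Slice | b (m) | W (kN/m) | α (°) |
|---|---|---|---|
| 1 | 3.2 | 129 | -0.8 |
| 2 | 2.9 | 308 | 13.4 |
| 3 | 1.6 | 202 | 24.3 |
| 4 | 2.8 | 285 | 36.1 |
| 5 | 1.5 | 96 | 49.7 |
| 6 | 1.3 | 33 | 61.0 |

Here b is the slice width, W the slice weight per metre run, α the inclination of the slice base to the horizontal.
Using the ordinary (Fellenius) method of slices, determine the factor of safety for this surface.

FS = 1.39

Ordinary method of slices: FS = Σ[c'·Δl_i + (W_i cosα_i)·tanφ'] / Σ W_i sinα_i, with Δl_i = b_i / cosα_i.
Slice 1: Δl = 3.2/cos(-0.8°) = 3.200 m; N'_1 = 129·cos(-0.8°) = 129.0; c'Δl = 37.44; W sinα = -1.8
Slice 2: Δl = 2.9/cos13.4° = 2.981 m; N'_2 = 308·cos13.4° = 299.6; c'Δl = 34.88; W sinα = 71.4
Slice 3: Δl = 1.6/cos24.3° = 1.756 m; N'_3 = 202·cos24.3° = 184.1; c'Δl = 20.54; W sinα = 83.1
Slice 4: Δl = 2.8/cos36.1° = 3.465 m; N'_4 = 285·cos36.1° = 230.3; c'Δl = 40.55; W sinα = 167.9
Slice 5: Δl = 1.5/cos49.7° = 2.319 m; N'_5 = 96·cos49.7° = 62.1; c'Δl = 27.13; W sinα = 73.2
Slice 6: Δl = 1.3/cos61.0° = 2.681 m; N'_6 = 33·cos61.0° = 16.0; c'Δl = 31.37; W sinα = 28.9
Σc'Δl = 191.9 kN/m; ΣN' = 921.1 kN/m; ΣW sinα = 422.7 kN/m
Resisting = 191.9 + 921.1·tan23.3° = 191.9 + 396.7 = 588.6 kN/m
FS = 588.6 / 422.7 = 1.392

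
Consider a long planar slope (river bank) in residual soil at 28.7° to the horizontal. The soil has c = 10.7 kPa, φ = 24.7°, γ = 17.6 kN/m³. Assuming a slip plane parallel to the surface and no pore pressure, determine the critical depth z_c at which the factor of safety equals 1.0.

z_c = 9.03 m

Setting FS = 1.00 in FS = [c + γz cos²β tanφ] / [γz sinβ cosβ] and solving for z:
z = c / [γ cosβ (FS·sinβ − cosβ·tanφ)]
  = 10.7 / [17.6·cos28.7°·(1.00·sin28.7° − cos28.7°·tan24.7°)]
  = 10.7 / [17.6·0.8771·(1.00·0.4802 − 0.8771·0.4599)]
  = 10.7 / 1.1853 = 9.027 m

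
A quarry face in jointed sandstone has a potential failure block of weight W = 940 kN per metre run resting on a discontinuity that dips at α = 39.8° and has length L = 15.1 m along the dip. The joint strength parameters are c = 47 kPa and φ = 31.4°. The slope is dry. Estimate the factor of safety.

Resolving the block weight along and normal to the plane and applying the Mohr–Coulomb strength on the joint:
N' = W cosα = 940·cos39.8° = 722.2 kN/m
Driving force T = W sinα = 940·sin39.8° = 601.7 kN/m
Resisting force R = c·L + N'·tanφ = 47·15.1 + 722.2·tan31.4° = 709.7 + 440.8 = 1150.5 kN/m
FS = R / T = 1150.5 / 601.7 = 1.912

FS = 1.91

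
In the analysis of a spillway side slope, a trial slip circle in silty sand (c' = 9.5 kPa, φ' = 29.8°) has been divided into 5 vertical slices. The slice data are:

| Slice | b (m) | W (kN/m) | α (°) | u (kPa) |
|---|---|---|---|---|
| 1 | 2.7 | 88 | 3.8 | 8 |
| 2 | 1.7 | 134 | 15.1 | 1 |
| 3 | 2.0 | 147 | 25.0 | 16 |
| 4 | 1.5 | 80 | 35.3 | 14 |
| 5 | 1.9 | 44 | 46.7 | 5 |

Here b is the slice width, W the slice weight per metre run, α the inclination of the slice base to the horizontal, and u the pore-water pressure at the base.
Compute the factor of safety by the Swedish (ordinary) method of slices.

FS = 1.69

Ordinary method of slices: FS = Σ[c'·Δl_i + (W_i cosα_i − u_i·Δl_i)·tanφ'] / Σ W_i sinα_i, with Δl_i = b_i / cosα_i.
Slice 1: Δl = 2.7/cos3.8° = 2.706 m; N'_1 = 88·cos3.8° − 8·2.706 = 66.2; c'Δl = 25.71; W sinα = 5.8
Slice 2: Δl = 1.7/cos15.1° = 1.761 m; N'_2 = 134·cos15.1° − 1·1.761 = 127.6; c'Δl = 16.73; W sinα = 34.9
Slice 3: Δl = 2.0/cos25.0° = 2.207 m; N'_3 = 147·cos25.0° − 16·2.207 = 97.9; c'Δl = 20.96; W sinα = 62.1
Slice 4: Δl = 1.5/cos35.3° = 1.838 m; N'_4 = 80·cos35.3° − 14·1.838 = 39.6; c'Δl = 17.46; W sinα = 46.2
Slice 5: Δl = 1.9/cos46.7° = 2.770 m; N'_5 = 44·cos46.7° − 5·2.770 = 16.3; c'Δl = 26.32; W sinα = 32.0
Σc'Δl = 107.2 kN/m; ΣN' = 347.6 kN/m; ΣW sinα = 181.1 kN/m
Resisting = 107.2 + 347.6·tan29.8° = 107.2 + 199.1 = 306.2 kN/m
FS = 306.2 / 181.1 = 1.691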